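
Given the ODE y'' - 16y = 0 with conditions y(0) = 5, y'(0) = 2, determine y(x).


Characteristic roots of r² - 16 = 0 are -4, 4.
General solution y = c₁ e^(-4x) + c₂ e^(4x).
Apply y(0) = 5: c₁ + c₂ = 5. Apply y'(0) = 2: -4 c₁ + 4 c₂ = 2.
Solve: c₁ = 9/4, c₂ = 11/4.
Particular solution: y = (9/4)e^(-4x) + (11/4)e^(4x).


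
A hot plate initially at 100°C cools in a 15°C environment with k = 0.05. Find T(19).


Newton's law: dT/dt = -k(T - T_a) has solution T(t) = T_a + (T₀ - T_a)e^(-kt).
Plug in T_a = 15, T₀ = 100, k = 0.05, t = 19: T(19) = 15 + (85)e^(-0.95) ≈ 47.9°C.


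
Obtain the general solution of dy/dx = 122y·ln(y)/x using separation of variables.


Separate: dy/[y ln(y)] = 122 dx/x.
Substitute u = ln(y): du/u = 122 dx/x.
Integrate: ln|ln(y)| = 122ln|x| + C₀, hence ln(y) = C·x^122.


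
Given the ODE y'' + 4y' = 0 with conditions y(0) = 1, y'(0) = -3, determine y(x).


Characteristic roots of r² + 4r = 0 are 0, -4.
General solution y = c₁ + c₂ e^(-4x).
Apply y(0) = 1: c₁ + c₂ = 1. Apply y'(0) = -3: 0 c₁ - 4 c₂ = -3.
Solve: c₁ = 1/4, c₂ = 3/4.
Particular solution: y = 1/4 + (3/4)e^(-4x).


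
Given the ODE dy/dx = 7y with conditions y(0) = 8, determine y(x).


General solution of y' = 7y is y = Ce^(7x).
Apply y(0) = 8: C = 8.
Particular solution: y = 8e^(7x).


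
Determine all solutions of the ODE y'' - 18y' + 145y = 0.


Characteristic equation: r² - 18r + 145 = 0.
Discriminant is negative; roots r = 9 ± 8i (complex conjugate pair).
General solution uses e^(α x)(C₁ cos(β x) + C₂ sin(β x)): y = e^(9x)(C₁cos(8x) + C₂sin(8x)).


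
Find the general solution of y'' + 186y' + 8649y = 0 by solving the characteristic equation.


Characteristic equation: r² + 186r + 8649 = 0, i.e. (r + 93)² = 0.
Repeated root r = -93; include an x factor for the second linearly independent solution.
General solution: y = (C₁ + C₂x)e^(-93x).


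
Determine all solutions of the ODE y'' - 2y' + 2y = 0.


Characteristic equation: r² - 2r + 2 = 0.
Discriminant is negative; roots r = 1 ± 1i (complex conjugate pair).
General solution uses e^(α x)(C₁ cos(β x) + C₂ sin(β x)): y = e^(x)(C₁cos(x) + C₂sin(x)).


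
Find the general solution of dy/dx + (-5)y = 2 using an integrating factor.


P(x) = -5 ⇒ μ = e^(-5x).
(μ y)' = 2e^(-5x) ⇒ μ y = -(2/5)e^(-5x) + C.
Divide by μ: y = -2/5 + Ce^(5x).


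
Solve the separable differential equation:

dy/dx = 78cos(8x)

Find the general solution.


g(y) = 1, so integrate directly: y = ∫ 78cos(8x) dx = (39/4)sin(8x) + C.


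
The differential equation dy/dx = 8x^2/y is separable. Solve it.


Separate variables: y dy = 8x^2 dx.
Integrate both sides: y²/2 = (8/3)x^3 + C₀.
Multiply by 2: y² = (16/3)x^3 + C.


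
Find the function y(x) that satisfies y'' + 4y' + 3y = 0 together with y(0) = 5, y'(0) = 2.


Characteristic roots of r² + 4r + 3 = 0 are -1, -3.
General solution y = c₁ e^(-x) + c₂ e^(-3x).
Apply y(0) = 5: c₁ + c₂ = 5. Apply y'(0) = 2: -1 c₁ - 3 c₂ = 2.
Solve: c₁ = 17/2, c₂ = -7/2.
Particular solution: y = (17/2)e^(-x) - (7/2)e^(-3x).


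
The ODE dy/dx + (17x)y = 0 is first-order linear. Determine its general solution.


P(x) = 17x ⇒ μ = e^((17/2)x²).
Q(x) = 0 so μ y is constant: y = Ce^(-(17/2)x²).


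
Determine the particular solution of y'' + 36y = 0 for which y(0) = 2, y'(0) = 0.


Characteristic roots of r² + 36 = 0 are ±6i, so y = C₁cos(6x) + C₂sin(6x).
Apply y(0) = 2: C₁ = 2. Differentiate and apply y'(0) = 0: 6·C₂ = 0, so C₂ = 0.
Particular solution: y = 2cos(6x).


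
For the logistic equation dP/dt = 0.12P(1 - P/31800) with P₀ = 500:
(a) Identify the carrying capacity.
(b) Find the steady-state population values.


Logistic ODE dP/dt = 0.12P(1 - P/31800) has equilibria where dP/dt = 0, i.e. P = 0 or P = 31800.
The coefficient (1 - P/K) = 0 when P = K, identifying K = 31800 as the carrying capacity.
(a) K = 31800; (b) equilibria P = 0 and P = 31800.


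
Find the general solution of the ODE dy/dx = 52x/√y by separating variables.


Separate: √y dy = 52x dx.
Integrate: (2/3)y^(3/2) = 26x² + C.


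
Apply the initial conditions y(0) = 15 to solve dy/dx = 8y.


General solution of y' = 8y is y = Ce^(8x).
Apply y(0) = 15: C = 15.
Particular solution: y = 15e^(8x).


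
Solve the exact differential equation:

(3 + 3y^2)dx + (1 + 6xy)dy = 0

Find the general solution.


Check exactness: ∂M/∂y = 6y and ∂N/∂x = 6y; equal, so the equation is exact.
Integrate M with respect to x (treating y as constant): ∫M dx = 3x + 3xy^2 + h(y).
Differentiate w.r.t. y and set equal to N: the x-dependent terms already match, leaving h'(y) = 1. Integrate: h(y) = y.
So F(x,y) = 3x + y + 3xy^2.
General solution: 3x + y + 3xy^2 = C.


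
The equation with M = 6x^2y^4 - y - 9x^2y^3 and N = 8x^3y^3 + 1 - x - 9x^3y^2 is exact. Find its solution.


Check exactness: ∂M/∂y = 24x^2y^3 - 1 - 27x^2y^2 and ∂N/∂x = 24x^2y^3 - 1 - 27x^2y^2; equal, so the equation is exact.
Integrate M with respect to x (treating y as constant): ∫M dx = 2x^3y^4 - xy - 3x^3y^3 + h(y).
Differentiate w.r.t. y and set equal to N: the x-dependent terms already match, leaving h'(y) = 1. Integrate: h(y) = y.
So F(x,y) = 2x^3y^4 + y - xy - 3x^3y^3.
General solution: 2x^3y^4 + y - xy - 3x^3y^3 = C.


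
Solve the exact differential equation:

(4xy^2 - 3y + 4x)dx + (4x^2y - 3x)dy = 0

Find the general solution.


Check exactness: ∂M/∂y = 8xy - 3 and ∂N/∂x = 8xy - 3; equal, so the equation is exact.
Integrate M with respect to x (treating y as constant): ∫M dx = 2x^2y^2 - 3xy + 2x^2 + h(y).
Differentiate w.r.t. y and set equal to N: all terms match, so h'(y) = 0 and h is a constant absorbed into C.
General solution: 2x^2y^2 - 3xy + 2x^2 = C.


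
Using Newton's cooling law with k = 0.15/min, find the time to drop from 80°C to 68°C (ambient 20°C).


From T(t) = T_a + (T₀ - T_a)e^(-kt), set T(t) = 68:
(68 - 20) / (80 - 20) = e^(-0.15t), so t = -ln(0.800)/0.15 ≈ 1.5 minutes.


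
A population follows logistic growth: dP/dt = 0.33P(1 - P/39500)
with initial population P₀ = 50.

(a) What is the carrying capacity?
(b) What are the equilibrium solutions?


Logistic ODE dP/dt = 0.33P(1 - P/39500) has equilibria where dP/dt = 0, i.e. P = 0 or P = 39500.
The coefficient (1 - P/K) = 0 when P = K, identifying K = 39500 as the carrying capacity.
(a) K = 39500; (b) equilibria P = 0 and P = 39500.


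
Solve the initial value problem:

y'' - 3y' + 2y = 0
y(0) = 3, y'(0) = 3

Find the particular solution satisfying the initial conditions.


Characteristic roots of r² - 3r + 2 = 0 are 2, 1.
General solution y = c₁ e^(2x) + c₂ e^(x).
Apply y(0) = 3: c₁ + c₂ = 3. Apply y'(0) = 3: 2 c₁ + 1 c₂ = 3.
Solve: c₁ = 0, c₂ = 3.
Particular solution: y = 0e^(2x) + 3e^(x).


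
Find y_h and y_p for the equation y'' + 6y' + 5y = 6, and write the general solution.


Characteristic roots of r² + 6r + 5 = 0 are -1, -5.
y_h = C₁e^(-x) + C₂e^(-5x).
Constant forcing; try y_p = A. Then 5A = 6 ⇒ A = 6/5.
General solution: y = C₁e^(-x) + C₂e^(-5x) + 6/5.


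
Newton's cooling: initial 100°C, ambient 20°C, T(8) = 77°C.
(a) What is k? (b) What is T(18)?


Newton's law: T(t) = T_a + (T₀ - T_a)e^(-kt).
(a) Use T(8) = 77: (77 - 20)/(100 - 20) = e^(-k·8), so k = -ln(0.713)/8 ≈ 0.0424.
(b) Apply k to t = 18: T(18) = 20 + (80)e^(-0.763) ≈ 57.3°C.


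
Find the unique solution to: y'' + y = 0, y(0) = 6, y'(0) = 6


Characteristic roots of r² + 1 = 0 are ±1i, so y = C₁cos(x) + C₂sin(x).
Apply y(0) = 6: C₁ = 6. Differentiate and apply y'(0) = 6: 1·C₂ = 6, so C₂ = 6.
Particular solution: y = 6cos(x) + 6sin(x).


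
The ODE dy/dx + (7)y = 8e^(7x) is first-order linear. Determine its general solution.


P(x) = 7 ⇒ μ = e^(7x).
(μ y)' = 8e^(14x) ⇒ μ y = (8/14)e^(14x) + C.
Divide by μ: y = (4/7)e^(7x) + Ce^(-7x).


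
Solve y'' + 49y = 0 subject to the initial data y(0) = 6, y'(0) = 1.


Characteristic roots of r² + 49 = 0 are ±7i, so y = C₁cos(7x) + C₂sin(7x).
Apply y(0) = 6: C₁ = 6. Differentiate and apply y'(0) = 1: 7·C₂ = 1, so C₂ = 1/7.
Particular solution: y = 6cos(7x) + (1/7)sin(7x).


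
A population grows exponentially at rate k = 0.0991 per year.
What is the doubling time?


Exponential growth: P(t) = P₀ e^(0.0991t). Set P(t)/P₀ = 2: e^(0.0991t) = 2.
Solve: t = ln(2)/0.0991 ≈ 6.99 years.


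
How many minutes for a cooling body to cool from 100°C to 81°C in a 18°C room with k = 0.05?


From T(t) = T_a + (T₀ - T_a)e^(-kt), set T(t) = 81:
(81 - 18) / (100 - 18) = e^(-0.05t), so t = -ln(0.768)/0.05 ≈ 5.3 minutes.


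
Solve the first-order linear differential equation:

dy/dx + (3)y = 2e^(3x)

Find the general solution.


P(x) = 3 ⇒ μ = e^(3x).
(μ y)' = 2e^(6x) ⇒ μ y = (2/6)e^(6x) + C.
Divide by μ: y = (1/3)e^(3x) + Ce^(-3x).


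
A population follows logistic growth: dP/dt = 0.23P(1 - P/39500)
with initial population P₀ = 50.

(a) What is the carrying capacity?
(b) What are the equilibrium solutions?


Logistic ODE dP/dt = 0.23P(1 - P/39500) has equilibria where dP/dt = 0, i.e. P = 0 or P = 39500.
The coefficient (1 - P/K) = 0 when P = K, identifying K = 39500 as the carrying capacity.
(a) K = 39500; (b) equilibria P = 0 and P = 39500.


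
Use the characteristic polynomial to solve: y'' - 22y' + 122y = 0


Characteristic equation: r² - 22r + 122 = 0.
Discriminant is negative; roots r = 11 ± 1i (complex conjugate pair).
General solution uses e^(α x)(C₁ cos(β x) + C₂ sin(β x)): y = e^(11x)(C₁cos(x) + C₂sin(x)).


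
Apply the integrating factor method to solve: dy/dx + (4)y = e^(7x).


P(x) = 4 ⇒ μ = e^(4x).
(μ y)' = e^(11x) ⇒ μ y = e^(11x)/11 + C.
Divide by μ: y = (1/11)e^(7x) + Ce^(-4x).


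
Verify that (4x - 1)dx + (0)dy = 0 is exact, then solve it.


Check exactness: ∂M/∂y = 0 and ∂N/∂x = 0; equal, so the equation is exact.
Integrate M with respect to x (treating y as constant): ∫M dx = 2x^2 - x + h(y).
Differentiate w.r.t. y and set equal to N: all terms match, so h'(y) = 0 and h is a constant absorbed into C.
General solution: 2x^2 - x = C.


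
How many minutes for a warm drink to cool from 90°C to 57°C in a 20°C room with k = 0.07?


From T(t) = T_a + (T₀ - T_a)e^(-kt), set T(t) = 57:
(57 - 20) / (90 - 20) = e^(-0.07t), so t = -ln(0.529)/0.07 ≈ 9.1 minutes.


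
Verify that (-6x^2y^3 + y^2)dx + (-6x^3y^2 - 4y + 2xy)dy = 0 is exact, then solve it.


Check exactness: ∂M/∂y = -18x^2y^2 + 2y and ∂N/∂x = -18x^2y^2 + 2y; equal, so the equation is exact.
Integrate M with respect to x (treating y as constant): ∫M dx = -2x^3y^3 + xy^2 + h(y).
Differentiate w.r.t. y and set equal to N: the x-dependent terms already match, leaving h'(y) = -4y. Integrate: h(y) = -2y^2.
So F(x,y) = -2x^3y^3 - 2y^2 + xy^2.
General solution: -2x^3y^3 - 2y^2 + xy^2 = C.


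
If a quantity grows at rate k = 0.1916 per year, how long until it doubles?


Exponential growth: P(t) = P₀ e^(0.1916t). Set P(t)/P₀ = 2: e^(0.1916t) = 2.
Solve: t = ln(2)/0.1916 ≈ 3.62 years.


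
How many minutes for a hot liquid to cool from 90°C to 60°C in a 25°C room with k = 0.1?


From T(t) = T_a + (T₀ - T_a)e^(-kt), set T(t) = 60:
(60 - 25) / (90 - 25) = e^(-0.1t), so t = -ln(0.538)/0.1 ≈ 6.2 minutes.


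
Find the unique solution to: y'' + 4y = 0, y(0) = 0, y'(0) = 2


Characteristic roots of r² + 4 = 0 are ±2i, so y = C₁cos(2x) + C₂sin(2x).
Apply y(0) = 0: C₁ = 0. Differentiate and apply y'(0) = 2: 2·C₂ = 2, so C₂ = 1.
Particular solution: y = sin(2x).


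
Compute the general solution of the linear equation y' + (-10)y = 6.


P(x) = -10 ⇒ μ = e^(-10x).
(μ y)' = 6e^(-10x) ⇒ μ y = -(3/5)e^(-10x) + C.
Divide by μ: y = -3/5 + Ce^(10x).


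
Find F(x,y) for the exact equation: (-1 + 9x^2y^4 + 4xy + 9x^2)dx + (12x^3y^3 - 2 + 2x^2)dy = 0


Check exactness: ∂M/∂y = 36x^2y^3 + 4x and ∂N/∂x = 36x^2y^3 + 4x; equal, so the equation is exact.
Integrate M with respect to x (treating y as constant): ∫M dx = -x + 3x^3y^4 + 2x^2y + 3x^3 + h(y).
Differentiate w.r.t. y and set equal to N: the x-dependent terms already match, leaving h'(y) = -2. Integrate: h(y) = -2y.
So F(x,y) = -x + 3x^3y^4 - 2y + 2x^2y + 3x^3.
General solution: -x + 3x^3y^4 - 2y + 2x^2y + 3x^3 = C.


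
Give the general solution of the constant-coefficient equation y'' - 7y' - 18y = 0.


Characteristic equation: r² - 7r - 18 = 0.
Factor: (r + 2)(r - 9) = 0 ⇒ r = -2, 9 (distinct real).
General solution: y = C₁e^(-2x) + C₂e^(9x).


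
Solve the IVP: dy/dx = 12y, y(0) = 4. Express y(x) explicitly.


General solution of y' = 12y is y = Ce^(12x).
Apply y(0) = 4: C = 4.
Particular solution: y = 4e^(12x).


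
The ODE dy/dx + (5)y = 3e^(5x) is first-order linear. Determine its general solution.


P(x) = 5 ⇒ μ = e^(5x).
(μ y)' = 3e^(10x) ⇒ μ y = (3/10)e^(10x) + C.
Divide by μ: y = (3/10)e^(5x) + Ce^(-5x).


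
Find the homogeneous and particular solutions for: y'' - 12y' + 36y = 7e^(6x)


Characteristic polynomial (r - 6)² = 0; repeated root r = 6.
y_h = (C₁ + C₂x)e^(6x). Forcing matches the repeated root (resonance), so try y_p = Ax² e^(6x).
Substitute and solve for A: 2A = 7, so A = 7/2.
General solution: y = (C₁ + C₂x + (7/2)x²)e^(6x).


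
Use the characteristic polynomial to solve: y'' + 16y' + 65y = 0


Characteristic equation: r² + 16r + 65 = 0.
Discriminant is negative; roots r = -8 ± 1i (complex conjugate pair).
General solution uses e^(α x)(C₁ cos(β x) + C₂ sin(β x)): y = e^(-8x)(C₁cos(x) + C₂sin(x)).


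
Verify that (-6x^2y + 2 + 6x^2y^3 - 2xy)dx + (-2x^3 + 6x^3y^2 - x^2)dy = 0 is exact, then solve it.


Check exactness: ∂M/∂y = -6x^2 + 18x^2y^2 - 2x and ∂N/∂x = -6x^2 + 18x^2y^2 - 2x; equal, so the equation is exact.
Integrate M with respect to x (treating y as constant): ∫M dx = -2x^3y + 2x + 2x^3y^3 - x^2y + h(y).
Differentiate w.r.t. y and set equal to N: all terms match, so h'(y) = 0 and h is a constant absorbed into C.
General solution: -2x^3y + 2x + 2x^3y^3 - x^2y = C.


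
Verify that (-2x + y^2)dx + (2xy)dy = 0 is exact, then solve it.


Check exactness: ∂M/∂y = 2y and ∂N/∂x = 2y; equal, so the equation is exact.
Integrate M with respect to x (treating y as constant): ∫M dx = -x^2 + xy^2 + h(y).
Differentiate w.r.t. y and set equal to N: all terms match, so h'(y) = 0 and h is a constant absorbed into C.
General solution: -x^2 + xy^2 = C.


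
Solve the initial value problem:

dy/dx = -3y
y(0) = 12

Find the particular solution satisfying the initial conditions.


General solution of y' = -3y is y = Ce^(-3x).
Apply y(0) = 12: C = 12.
Particular solution: y = 12e^(-3x).


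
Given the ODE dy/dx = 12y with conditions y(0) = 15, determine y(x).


General solution of y' = 12y is y = Ce^(12x).
Apply y(0) = 15: C = 15.
Particular solution: y = 15e^(12x).


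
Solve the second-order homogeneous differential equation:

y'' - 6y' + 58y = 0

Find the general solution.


Characteristic equation: r² - 6r + 58 = 0.
Discriminant is negative; roots r = 3 ± 7i (complex conjugate pair).
General solution uses e^(α x)(C₁ cos(β x) + C₂ sin(β x)): y = e^(3x)(C₁cos(7x) + C₂sin(7x)).


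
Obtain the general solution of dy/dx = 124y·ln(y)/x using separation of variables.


Separate: dy/[y ln(y)] = 124 dx/x.
Substitute u = ln(y): du/u = 124 dx/x.
Integrate: ln|ln(y)| = 124ln|x| + C₀, hence ln(y) = C·x^124.


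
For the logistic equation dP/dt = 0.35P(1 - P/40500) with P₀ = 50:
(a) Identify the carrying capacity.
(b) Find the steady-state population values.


Logistic ODE dP/dt = 0.35P(1 - P/40500) has equilibria where dP/dt = 0, i.e. P = 0 or P = 40500.
The coefficient (1 - P/K) = 0 when P = K, identifying K = 40500 as the carrying capacity.
(a) K = 40500; (b) equilibria P = 0 and P = 40500.


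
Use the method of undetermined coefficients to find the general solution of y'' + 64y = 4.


Homogeneous part: r² + 64 = 0 ⇒ r = ±8i, so y_h = C₁cos(8x) + C₂sin(8x).
Try constant y_p = A; plug in: 64A = 4 ⇒ A = 1/16.
General solution: y = C₁cos(8x) + C₂sin(8x) + 1/16.


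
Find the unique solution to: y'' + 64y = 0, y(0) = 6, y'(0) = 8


Characteristic roots of r² + 64 = 0 are ±8i, so y = C₁cos(8x) + C₂sin(8x).
Apply y(0) = 6: C₁ = 6. Differentiate and apply y'(0) = 8: 8·C₂ = 8, so C₂ = 1.
Particular solution: y = 6cos(8x) + sin(8x).


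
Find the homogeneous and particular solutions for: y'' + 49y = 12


Homogeneous part: r² + 49 = 0 ⇒ r = ±7i, so y_h = C₁cos(7x) + C₂sin(7x).
Try constant y_p = A; plug in: 49A = 12 ⇒ A = 12/49.
General solution: y = C₁cos(7x) + C₂sin(7x) + 12/49.


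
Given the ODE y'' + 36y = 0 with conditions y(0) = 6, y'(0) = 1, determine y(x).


Characteristic roots of r² + 36 = 0 are ±6i, so y = C₁cos(6x) + C₂sin(6x).
Apply y(0) = 6: C₁ = 6. Differentiate and apply y'(0) = 1: 6·C₂ = 1, so C₂ = 1/6.
Particular solution: y = 6cos(6x) + (1/6)sin(6x).


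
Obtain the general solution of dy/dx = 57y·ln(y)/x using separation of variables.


Separate: dy/[y ln(y)] = 57 dx/x.
Substitute u = ln(y): du/u = 57 dx/x.
Integrate: ln|ln(y)| = 57ln|x| + C₀, hence ln(y) = C·x^57.


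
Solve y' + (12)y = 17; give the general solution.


P(x) = 12, Q(x) = 17; integrating factor μ = e^(12x).
(μ y)' = 17e^(12x) ⇒ μ y = (17/12)e^(12x) + C.
Divide by μ: y = 17/12 + Ce^(-12x).


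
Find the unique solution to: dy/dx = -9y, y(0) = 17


General solution of y' = -9y is y = Ce^(-9x).
Apply y(0) = 17: C = 17.
Particular solution: y = 17e^(-9x).


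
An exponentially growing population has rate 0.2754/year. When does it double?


Exponential growth: P(t) = P₀ e^(0.2754t). Set P(t)/P₀ = 2: e^(0.2754t) = 2.
Solve: t = ln(2)/0.2754 ≈ 2.52 years.


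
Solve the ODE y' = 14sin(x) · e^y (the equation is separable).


Separate: e^(-y) dy = 14sin(x) dx.
Integrate: -e^(-y) = -14cos(x) + C₀.
Rearrange: e^(-y) = 14cos(x) + C.


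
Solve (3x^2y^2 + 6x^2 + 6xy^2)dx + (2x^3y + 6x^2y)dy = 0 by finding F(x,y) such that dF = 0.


Check exactness: ∂M/∂y = 6x^2y + 12xy and ∂N/∂x = 6x^2y + 12xy; equal, so the equation is exact.
Integrate M with respect to x (treating y as constant): ∫M dx = x^3y^2 + 2x^3 + 3x^2y^2 + h(y).
Differentiate w.r.t. y and set equal to N: all terms match, so h'(y) = 0 and h is a constant absorbed into C.
General solution: x^3y^2 + 2x^3 + 3x^2y^2 = C.


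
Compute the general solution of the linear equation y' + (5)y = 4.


P(x) = 5, Q(x) = 4; integrating factor μ = e^(5x).
(μ y)' = 4e^(5x) ⇒ μ y = (4/5)e^(5x) + C.
Divide by μ: y = 4/5 + Ce^(-5x).


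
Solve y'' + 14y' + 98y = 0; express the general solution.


Characteristic equation: r² + 14r + 98 = 0.
Discriminant is negative; roots r = -7 ± 7i (complex conjugate pair).
General solution uses e^(α x)(C₁ cos(β x) + C₂ sin(β x)): y = e^(-7x)(C₁cos(7x) + C₂sin(7x)).


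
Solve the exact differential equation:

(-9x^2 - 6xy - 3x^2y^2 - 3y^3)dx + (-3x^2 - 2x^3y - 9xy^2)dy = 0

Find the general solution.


Check exactness: ∂M/∂y = -6x - 6x^2y - 9y^2 and ∂N/∂x = -6x - 6x^2y - 9y^2; equal, so the equation is exact.
Integrate M with respect to x (treating y as constant): ∫M dx = -3x^3 - 3x^2y - x^3y^2 - 3xy^3 + h(y).
Differentiate w.r.t. y and set equal to N: all terms match, so h'(y) = 0 and h is a constant absorbed into C.
General solution: -3x^3 - 3x^2y - x^3y^2 - 3xy^3 = C.


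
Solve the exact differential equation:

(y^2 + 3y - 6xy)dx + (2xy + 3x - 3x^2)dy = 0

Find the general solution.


Check exactness: ∂M/∂y = 2y + 3 - 6x and ∂N/∂x = 2y + 3 - 6x; equal, so the equation is exact.
Integrate M with respect to x (treating y as constant): ∫M dx = xy^2 + 3xy - 3x^2y + h(y).
Differentiate w.r.t. y and set equal to N: all terms match, so h'(y) = 0 and h is a constant absorbed into C.
General solution: xy^2 + 3xy - 3x^2y = C.


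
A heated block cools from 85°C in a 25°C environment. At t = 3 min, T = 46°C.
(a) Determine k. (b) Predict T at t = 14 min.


Newton's law: T(t) = T_a + (T₀ - T_a)e^(-kt).
(a) Use T(3) = 46: (46 - 25)/(85 - 25) = e^(-k·3), so k = -ln(0.350)/3 ≈ 0.3499.
(b) Apply k to t = 14: T(14) = 25 + (60)e^(-4.899) ≈ 25.4°C.


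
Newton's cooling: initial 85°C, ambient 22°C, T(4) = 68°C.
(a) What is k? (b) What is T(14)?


Newton's law: T(t) = T_a + (T₀ - T_a)e^(-kt).
(a) Use T(4) = 68: (68 - 22)/(85 - 22) = e^(-k·4), so k = -ln(0.730)/4 ≈ 0.0786.
(b) Apply k to t = 14: T(14) = 22 + (63)e^(-1.101) ≈ 43.0°C.


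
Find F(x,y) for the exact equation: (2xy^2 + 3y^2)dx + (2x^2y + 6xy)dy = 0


Check exactness: ∂M/∂y = 4xy + 6y and ∂N/∂x = 4xy + 6y; equal, so the equation is exact.
Integrate M with respect to x (treating y as constant): ∫M dx = x^2y^2 + 3xy^2 + h(y).
Differentiate w.r.t. y and set equal to N: all terms match, so h'(y) = 0 and h is a constant absorbed into C.
General solution: x^2y^2 + 3xy^2 = C.


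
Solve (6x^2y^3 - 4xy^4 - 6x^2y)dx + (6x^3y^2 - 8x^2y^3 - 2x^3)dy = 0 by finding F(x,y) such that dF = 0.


Check exactness: ∂M/∂y = 18x^2y^2 - 16xy^3 - 6x^2 and ∂N/∂x = 18x^2y^2 - 16xy^3 - 6x^2; equal, so the equation is exact.
Integrate M with respect to x (treating y as constant): ∫M dx = 2x^3y^3 - 2x^2y^4 - 2x^3y + h(y).
Differentiate w.r.t. y and set equal to N: all terms match, so h'(y) = 0 and h is a constant absorbed into C.
General solution: 2x^3y^3 - 2x^2y^4 - 2x^3y = C.


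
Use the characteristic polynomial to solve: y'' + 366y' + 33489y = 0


Characteristic equation: r² + 366r + 33489 = 0, i.e. (r + 183)² = 0.
Repeated root r = -183; include an x factor for the second linearly independent solution.
General solution: y = (C₁ + C₂x)e^(-183x).


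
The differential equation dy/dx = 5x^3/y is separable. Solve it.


Separate variables: y dy = 5x^3 dx.
Integrate both sides: y²/2 = (5/4)x^4 + C₀.
Multiply by 2: y² = (5/2)x^4 + C.


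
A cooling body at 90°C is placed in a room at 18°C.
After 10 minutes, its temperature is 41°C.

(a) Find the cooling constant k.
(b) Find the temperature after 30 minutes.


Newton's law: T(t) = T_a + (T₀ - T_a)e^(-kt).
(a) Use T(10) = 41: (41 - 18)/(90 - 18) = e^(-k·10), so k = -ln(0.319)/10 ≈ 0.1141.
(b) Apply k to t = 30: T(30) = 18 + (72)e^(-3.424) ≈ 20.3°C.


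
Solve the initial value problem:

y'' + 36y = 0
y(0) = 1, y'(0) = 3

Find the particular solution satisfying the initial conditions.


Characteristic roots of r² + 36 = 0 are ±6i, so y = C₁cos(6x) + C₂sin(6x).
Apply y(0) = 1: C₁ = 1. Differentiate and apply y'(0) = 3: 6·C₂ = 3, so C₂ = 1/2.
Particular solution: y = cos(6x) + (1/2)sin(6x).


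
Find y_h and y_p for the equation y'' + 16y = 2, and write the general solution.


Homogeneous part: r² + 16 = 0 ⇒ r = ±4i, so y_h = C₁cos(4x) + C₂sin(4x).
Try constant y_p = A; plug in: 16A = 2 ⇒ A = 1/8.
General solution: y = C₁cos(4x) + C₂sin(4x) + 1/8.


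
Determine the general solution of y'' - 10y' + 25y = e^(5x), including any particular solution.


Characteristic polynomial (r - 5)² = 0; repeated root r = 5.
y_h = (C₁ + C₂x)e^(5x). Forcing matches the repeated root (resonance), so try y_p = Ax² e^(5x).
Substitute and solve for A: 2A = 1, so A = 1/2.
General solution: y = (C₁ + C₂x + (1/2)x²)e^(5x).


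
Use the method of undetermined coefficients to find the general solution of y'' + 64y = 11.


Homogeneous part: r² + 64 = 0 ⇒ r = ±8i, so y_h = C₁cos(8x) + C₂sin(8x).
Try constant y_p = A; plug in: 64A = 11 ⇒ A = 11/64.
General solution: y = C₁cos(8x) + C₂sin(8x) + 11/64.


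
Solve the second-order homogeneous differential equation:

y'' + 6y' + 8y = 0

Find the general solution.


Characteristic equation: r² + 6r + 8 = 0.
Factor: (r + 4)(r + 2) = 0 ⇒ r = -4, -2 (distinct real).
General solution: y = C₁e^(-4x) + C₂e^(-2x).


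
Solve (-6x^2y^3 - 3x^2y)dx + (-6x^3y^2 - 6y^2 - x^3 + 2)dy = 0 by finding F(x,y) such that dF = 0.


Check exactness: ∂M/∂y = -18x^2y^2 - 3x^2 and ∂N/∂x = -18x^2y^2 - 3x^2; equal, so the equation is exact.
Integrate M with respect to x (treating y as constant): ∫M dx = -2x^3y^3 - x^3y + h(y).
Differentiate w.r.t. y and set equal to N: the x-dependent terms already match, leaving h'(y) = -6y^2 + 2. Integrate: h(y) = -2y^3 + 2y.
So F(x,y) = -2x^3y^3 - 2y^3 - x^3y + 2y.
General solution: -2x^3y^3 - 2y^3 - x^3y + 2y = C.


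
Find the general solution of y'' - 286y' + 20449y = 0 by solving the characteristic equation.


Characteristic equation: r² - 286r + 20449 = 0, i.e. (r - 143)² = 0.
Repeated root r = 143; include an x factor for the second linearly independent solution.
General solution: y = (C₁ + C₂x)e^(143x).


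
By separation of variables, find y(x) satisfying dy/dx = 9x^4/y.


Separate variables: y dy = 9x^4 dx.
Integrate both sides: y²/2 = (9/5)x^5 + C₀.
Multiply by 2: y² = (18/5)x^5 + C.


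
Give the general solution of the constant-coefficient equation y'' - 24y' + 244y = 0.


Characteristic equation: r² - 24r + 244 = 0.
Discriminant is negative; roots r = 12 ± 10i (complex conjugate pair).
General solution uses e^(α x)(C₁ cos(β x) + C₂ sin(β x)): y = e^(12x)(C₁cos(10x) + C₂sin(10x)).


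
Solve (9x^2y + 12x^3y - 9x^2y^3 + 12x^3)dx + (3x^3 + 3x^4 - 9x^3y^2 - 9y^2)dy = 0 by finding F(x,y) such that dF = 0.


Check exactness: ∂M/∂y = 9x^2 + 12x^3 - 27x^2y^2 and ∂N/∂x = 9x^2 + 12x^3 - 27x^2y^2; equal, so the equation is exact.
Integrate M with respect to x (treating y as constant): ∫M dx = 3x^3y + 3x^4y - 3x^3y^3 + 3x^4 + h(y).
Differentiate w.r.t. y and set equal to N: the x-dependent terms already match, leaving h'(y) = -9y^2. Integrate: h(y) = -3y^3.
So F(x,y) = 3x^3y + 3x^4y - 3x^3y^3 - 3y^3 + 3x^4.
General solution: 3x^3y + 3x^4y - 3x^3y^3 - 3y^3 + 3x^4 = C.


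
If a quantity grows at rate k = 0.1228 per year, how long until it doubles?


Exponential growth: P(t) = P₀ e^(0.1228t). Set P(t)/P₀ = 2: e^(0.1228t) = 2.
Solve: t = ln(2)/0.1228 ≈ 5.64 years.


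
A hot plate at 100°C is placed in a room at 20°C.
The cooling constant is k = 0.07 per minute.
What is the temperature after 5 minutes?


Newton's law: dT/dt = -k(T - T_a) has solution T(t) = T_a + (T₀ - T_a)e^(-kt).
Plug in T_a = 20, T₀ = 100, k = 0.07, t = 5: T(5) = 20 + (80)e^(-0.35) ≈ 76.4°C.


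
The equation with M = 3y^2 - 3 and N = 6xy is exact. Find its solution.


Check exactness: ∂M/∂y = 6y and ∂N/∂x = 6y; equal, so the equation is exact.
Integrate M with respect to x (treating y as constant): ∫M dx = 3xy^2 - 3x + h(y).
Differentiate w.r.t. y and set equal to N: all terms match, so h'(y) = 0 and h is a constant absorbed into C.
General solution: 3xy^2 - 3x = C.


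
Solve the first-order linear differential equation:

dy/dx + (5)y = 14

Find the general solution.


P(x) = 5, Q(x) = 14; integrating factor μ = e^(5x).
(μ y)' = 14e^(5x) ⇒ μ y = (14/5)e^(5x) + C.
Divide by μ: y = 14/5 + Ce^(-5x).


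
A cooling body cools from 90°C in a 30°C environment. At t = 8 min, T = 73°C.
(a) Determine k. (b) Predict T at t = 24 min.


Newton's law: T(t) = T_a + (T₀ - T_a)e^(-kt).
(a) Use T(8) = 73: (73 - 30)/(90 - 30) = e^(-k·8), so k = -ln(0.717)/8 ≈ 0.0416.
(b) Apply k to t = 24: T(24) = 30 + (60)e^(-0.999) ≈ 52.1°C.


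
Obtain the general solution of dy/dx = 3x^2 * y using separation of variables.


Separate variables: dy/y = 3x^2 dx.
Integrate: ln|y| = x^3 + C₀.
Exponentiate: y = Ce^(x^3).


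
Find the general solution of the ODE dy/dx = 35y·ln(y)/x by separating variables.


Separate: dy/[y ln(y)] = 35 dx/x.
Substitute u = ln(y): du/u = 35 dx/x.
Integrate: ln|ln(y)| = 35ln|x| + C₀, hence ln(y) = C·x^35.


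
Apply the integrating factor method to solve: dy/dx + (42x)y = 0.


P(x) = 42x ⇒ μ = e^(21x²).
Q(x) = 0 so μ y is constant: y = Ce^(-21x²).


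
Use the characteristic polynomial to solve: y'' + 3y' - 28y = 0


Characteristic equation: r² + 3r - 28 = 0.
Factor: (r + 7)(r - 4) = 0 ⇒ r = -7, 4 (distinct real).
General solution: y = C₁e^(-7x) + C₂e^(4x).


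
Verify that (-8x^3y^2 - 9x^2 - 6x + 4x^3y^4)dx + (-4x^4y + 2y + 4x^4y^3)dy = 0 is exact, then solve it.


Check exactness: ∂M/∂y = -16x^3y + 16x^3y^3 and ∂N/∂x = -16x^3y + 16x^3y^3; equal, so the equation is exact.
Integrate M with respect to x (treating y as constant): ∫M dx = -2x^4y^2 - 3x^3 - 3x^2 + x^4y^4 + h(y).
Differentiate w.r.t. y and set equal to N: the x-dependent terms already match, leaving h'(y) = 2y. Integrate: h(y) = y^2.
So F(x,y) = -2x^4y^2 + y^2 - 3x^3 - 3x^2 + x^4y^4.
General solution: -2x^4y^2 + y^2 - 3x^3 - 3x^2 + x^4y^4 = C.


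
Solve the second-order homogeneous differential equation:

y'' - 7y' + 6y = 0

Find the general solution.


Characteristic equation: r² - 7r + 6 = 0.
Factor: (r - 6)(r - 1) = 0 ⇒ r = 6, 1 (distinct real).
General solution: y = C₁e^(6x) + C₂e^(x).


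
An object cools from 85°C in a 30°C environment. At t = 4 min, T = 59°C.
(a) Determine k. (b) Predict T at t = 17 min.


Newton's law: T(t) = T_a + (T₀ - T_a)e^(-kt).
(a) Use T(4) = 59: (59 - 30)/(85 - 30) = e^(-k·4), so k = -ln(0.527)/4 ≈ 0.1600.
(b) Apply k to t = 17: T(17) = 30 + (55)e^(-2.720) ≈ 33.6°C.


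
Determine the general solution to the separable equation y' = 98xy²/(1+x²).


Separate: dy/y² = 98x/(1+x²) dx.
Integrate LHS: ∫ dy/y² = -1/y.
Integrate RHS via u = 1+x²: 49ln(1+x²) + C.
Result: -1/y = 49ln(1+x²) + C.


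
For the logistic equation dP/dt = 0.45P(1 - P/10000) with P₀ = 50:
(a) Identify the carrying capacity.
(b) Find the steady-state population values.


Logistic ODE dP/dt = 0.45P(1 - P/10000) has equilibria where dP/dt = 0, i.e. P = 0 or P = 10000.
The coefficient (1 - P/K) = 0 when P = K, identifying K = 10000 as the carrying capacity.
(a) K = 10000; (b) equilibria P = 0 and P = 10000.


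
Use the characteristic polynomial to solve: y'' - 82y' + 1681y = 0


Characteristic equation: r² - 82r + 1681 = 0, i.e. (r - 41)² = 0.
Repeated root r = 41; include an x factor for the second linearly independent solution.
General solution: y = (C₁ + C₂x)e^(41x).


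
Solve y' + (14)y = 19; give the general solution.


P(x) = 14, Q(x) = 19; integrating factor μ = e^(14x).
(μ y)' = 19e^(14x) ⇒ μ y = (19/14)e^(14x) + C.
Divide by μ: y = 19/14 + Ce^(-14x).


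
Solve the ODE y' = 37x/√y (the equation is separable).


Separate: √y dy = 37x dx.
Integrate: (2/3)y^(3/2) = (37/2)x² + C.


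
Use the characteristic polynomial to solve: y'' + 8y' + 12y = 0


Characteristic equation: r² + 8r + 12 = 0.
Factor: (r + 2)(r + 6) = 0 ⇒ r = -2, -6 (distinct real).
General solution: y = C₁e^(-2x) + C₂e^(-6x).


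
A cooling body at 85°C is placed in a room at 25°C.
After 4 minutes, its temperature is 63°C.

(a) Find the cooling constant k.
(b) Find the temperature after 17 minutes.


Newton's law: T(t) = T_a + (T₀ - T_a)e^(-kt).
(a) Use T(4) = 63: (63 - 25)/(85 - 25) = e^(-k·4), so k = -ln(0.633)/4 ≈ 0.1142.
(b) Apply k to t = 17: T(17) = 25 + (60)e^(-1.941) ≈ 33.6°C.


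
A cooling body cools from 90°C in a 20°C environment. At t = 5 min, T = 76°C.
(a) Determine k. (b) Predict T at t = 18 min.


Newton's law: T(t) = T_a + (T₀ - T_a)e^(-kt).
(a) Use T(5) = 76: (76 - 20)/(90 - 20) = e^(-k·5), so k = -ln(0.800)/5 ≈ 0.0446.
(b) Apply k to t = 18: T(18) = 20 + (70)e^(-0.803) ≈ 51.3°C.


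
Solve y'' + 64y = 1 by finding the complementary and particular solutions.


Homogeneous part: r² + 64 = 0 ⇒ r = ±8i, so y_h = C₁cos(8x) + C₂sin(8x).
Try constant y_p = A; plug in: 64A = 1 ⇒ A = 1/64.
General solution: y = C₁cos(8x) + C₂sin(8x) + 1/64.


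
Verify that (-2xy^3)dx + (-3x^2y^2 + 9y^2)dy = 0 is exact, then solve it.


Check exactness: ∂M/∂y = -6xy^2 and ∂N/∂x = -6xy^2; equal, so the equation is exact.
Integrate M with respect to x (treating y as constant): ∫M dx = -x^2y^3 + h(y).
Differentiate w.r.t. y and set equal to N: the x-dependent terms already match, leaving h'(y) = 9y^2. Integrate: h(y) = 3y^3.
So F(x,y) = -x^2y^3 + 3y^3.
General solution: -x^2y^3 + 3y^3 = C.


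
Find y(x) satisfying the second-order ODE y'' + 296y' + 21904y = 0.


Characteristic equation: r² + 296r + 21904 = 0, i.e. (r + 148)² = 0.
Repeated root r = -148; include an x factor for the second linearly independent solution.
General solution: y = (C₁ + C₂x)e^(-148x).


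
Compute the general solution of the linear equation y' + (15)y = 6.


P(x) = 15, Q(x) = 6; integrating factor μ = e^(15x).
(μ y)' = 6e^(15x) ⇒ μ y = (2/5)e^(15x) + C.
Divide by μ: y = 2/5 + Ce^(-15x).


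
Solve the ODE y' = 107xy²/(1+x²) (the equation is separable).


Separate: dy/y² = 107x/(1+x²) dx.
Integrate LHS: ∫ dy/y² = -1/y.
Integrate RHS via u = 1+x²: (107/2)ln(1+x²) + C.
Result: -1/y = (107/2)ln(1+x²) + C.


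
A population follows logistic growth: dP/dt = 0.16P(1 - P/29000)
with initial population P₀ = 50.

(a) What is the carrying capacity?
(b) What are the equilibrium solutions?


Logistic ODE dP/dt = 0.16P(1 - P/29000) has equilibria where dP/dt = 0, i.e. P = 0 or P = 29000.
The coefficient (1 - P/K) = 0 when P = K, identifying K = 29000 as the carrying capacity.
(a) K = 29000; (b) equilibria P = 0 and P = 29000.


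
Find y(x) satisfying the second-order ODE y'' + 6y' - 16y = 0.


Characteristic equation: r² + 6r - 16 = 0.
Factor: (r - 2)(r + 8) = 0 ⇒ r = 2, -8 (distinct real).
General solution: y = C₁e^(2x) + C₂e^(-8x).


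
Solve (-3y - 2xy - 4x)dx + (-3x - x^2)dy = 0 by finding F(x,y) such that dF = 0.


Check exactness: ∂M/∂y = -3 - 2x and ∂N/∂x = -3 - 2x; equal, so the equation is exact.
Integrate M with respect to x (treating y as constant): ∫M dx = -3xy - x^2y - 2x^2 + h(y).
Differentiate w.r.t. y and set equal to N: all terms match, so h'(y) = 0 and h is a constant absorbed into C.
General solution: -3xy - x^2y - 2x^2 = C.


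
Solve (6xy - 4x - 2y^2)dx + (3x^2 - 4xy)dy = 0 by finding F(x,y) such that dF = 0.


Check exactness: ∂M/∂y = 6x - 4y and ∂N/∂x = 6x - 4y; equal, so the equation is exact.
Integrate M with respect to x (treating y as constant): ∫M dx = 3x^2y - 2x^2 - 2xy^2 + h(y).
Differentiate w.r.t. y and set equal to N: all terms match, so h'(y) = 0 and h is a constant absorbed into C.
General solution: 3x^2y - 2x^2 - 2xy^2 = C.


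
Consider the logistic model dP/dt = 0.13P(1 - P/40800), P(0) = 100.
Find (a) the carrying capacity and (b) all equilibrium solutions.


Logistic ODE dP/dt = 0.13P(1 - P/40800) has equilibria where dP/dt = 0, i.e. P = 0 or P = 40800.
The coefficient (1 - P/K) = 0 when P = K, identifying K = 40800 as the carrying capacity.
(a) K = 40800; (b) equilibria P = 0 and P = 40800.


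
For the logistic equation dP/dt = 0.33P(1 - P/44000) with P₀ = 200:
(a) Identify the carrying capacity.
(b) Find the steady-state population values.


Logistic ODE dP/dt = 0.33P(1 - P/44000) has equilibria where dP/dt = 0, i.e. P = 0 or P = 44000.
The coefficient (1 - P/K) = 0 when P = K, identifying K = 44000 as the carrying capacity.
(a) K = 44000; (b) equilibria P = 0 and P = 44000.


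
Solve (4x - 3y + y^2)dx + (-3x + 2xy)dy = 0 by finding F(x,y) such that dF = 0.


Check exactness: ∂M/∂y = -3 + 2y and ∂N/∂x = -3 + 2y; equal, so the equation is exact.
Integrate M with respect to x (treating y as constant): ∫M dx = 2x^2 - 3xy + xy^2 + h(y).
Differentiate w.r.t. y and set equal to N: all terms match, so h'(y) = 0 and h is a constant absorbed into C.
General solution: 2x^2 - 3xy + xy^2 = C.


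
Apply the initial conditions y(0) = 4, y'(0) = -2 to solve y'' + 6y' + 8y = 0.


Characteristic roots of r² + 6r + 8 = 0 are -4, -2.
General solution y = c₁ e^(-4x) + c₂ e^(-2x).
Apply y(0) = 4: c₁ + c₂ = 4. Apply y'(0) = -2: -4 c₁ - 2 c₂ = -2.
Solve: c₁ = -3, c₂ = 7.
Particular solution: y = -3e^(-4x) + 7e^(-2x).


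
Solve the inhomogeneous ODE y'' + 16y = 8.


Homogeneous part: r² + 16 = 0 ⇒ r = ±4i, so y_h = C₁cos(4x) + C₂sin(4x).
Try constant y_p = A; plug in: 16A = 8 ⇒ A = 1/2.
General solution: y = C₁cos(4x) + C₂sin(4x) + 1/2.


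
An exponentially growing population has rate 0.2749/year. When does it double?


Exponential growth: P(t) = P₀ e^(0.2749t). Set P(t)/P₀ = 2: e^(0.2749t) = 2.
Solve: t = ln(2)/0.2749 ≈ 2.52 years.


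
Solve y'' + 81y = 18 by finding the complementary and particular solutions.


Homogeneous part: r² + 81 = 0 ⇒ r = ±9i, so y_h = C₁cos(9x) + C₂sin(9x).
Try constant y_p = A; plug in: 81A = 18 ⇒ A = 2/9.
General solution: y = C₁cos(9x) + C₂sin(9x) + 2/9.


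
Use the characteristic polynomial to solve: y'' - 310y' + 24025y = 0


Characteristic equation: r² - 310r + 24025 = 0, i.e. (r - 155)² = 0.
Repeated root r = 155; include an x factor for the second linearly independent solution.
General solution: y = (C₁ + C₂x)e^(155x).


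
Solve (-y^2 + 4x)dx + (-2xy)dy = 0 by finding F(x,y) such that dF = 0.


Check exactness: ∂M/∂y = -2y and ∂N/∂x = -2y; equal, so the equation is exact.
Integrate M with respect to x (treating y as constant): ∫M dx = -xy^2 + 2x^2 + h(y).
Differentiate w.r.t. y and set equal to N: all terms match, so h'(y) = 0 and h is a constant absorbed into C.
General solution: -xy^2 + 2x^2 = C.


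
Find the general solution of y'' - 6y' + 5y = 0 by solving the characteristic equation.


Characteristic equation: r² - 6r + 5 = 0.
Factor: (r - 5)(r - 1) = 0 ⇒ r = 5, 1 (distinct real).
General solution: y = C₁e^(5x) + C₂e^(x).


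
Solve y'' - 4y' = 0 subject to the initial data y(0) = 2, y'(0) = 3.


Characteristic roots of r² - 4r = 0 are 0, 4.
General solution y = c₁ + c₂ e^(4x).
Apply y(0) = 2: c₁ + c₂ = 2. Apply y'(0) = 3: 0 c₁ + 4 c₂ = 3.
Solve: c₁ = 5/4, c₂ = 3/4.
Particular solution: y = 5/4 + (3/4)e^(4x).


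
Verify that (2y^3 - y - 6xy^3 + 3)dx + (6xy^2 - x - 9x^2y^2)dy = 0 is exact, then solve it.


Check exactness: ∂M/∂y = 6y^2 - 1 - 18xy^2 and ∂N/∂x = 6y^2 - 1 - 18xy^2; equal, so the equation is exact.
Integrate M with respect to x (treating y as constant): ∫M dx = 2xy^3 - xy - 3x^2y^3 + 3x + h(y).
Differentiate w.r.t. y and set equal to N: all terms match, so h'(y) = 0 and h is a constant absorbed into C.
General solution: 2xy^3 - xy - 3x^2y^3 + 3x = C.


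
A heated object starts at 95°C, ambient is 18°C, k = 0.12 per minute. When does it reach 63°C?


From T(t) = T_a + (T₀ - T_a)e^(-kt), set T(t) = 63:
(63 - 18) / (95 - 18) = e^(-0.12t), so t = -ln(0.584)/0.12 ≈ 4.5 minutes.


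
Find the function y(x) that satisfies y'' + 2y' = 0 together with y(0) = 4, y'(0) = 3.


Characteristic roots of r² + 2r = 0 are -2, 0.
General solution y = c₁ e^(-2x) + c₂.
Apply y(0) = 4: c₁ + c₂ = 4. Apply y'(0) = 3: -2 c₁ + 0 c₂ = 3.
Solve: c₁ = -3/2, c₂ = 11/2.
Particular solution: y = -(3/2)e^(-2x) + 11/2.


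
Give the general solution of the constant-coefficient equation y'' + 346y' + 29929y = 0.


Characteristic equation: r² + 346r + 29929 = 0, i.e. (r + 173)² = 0.
Repeated root r = -173; include an x factor for the second linearly independent solution.
General solution: y = (C₁ + C₂x)e^(-173x).


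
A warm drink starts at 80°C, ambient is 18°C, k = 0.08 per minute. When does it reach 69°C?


From T(t) = T_a + (T₀ - T_a)e^(-kt), set T(t) = 69:
(69 - 18) / (80 - 18) = e^(-0.08t), so t = -ln(0.823)/0.08 ≈ 2.4 minutes.
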